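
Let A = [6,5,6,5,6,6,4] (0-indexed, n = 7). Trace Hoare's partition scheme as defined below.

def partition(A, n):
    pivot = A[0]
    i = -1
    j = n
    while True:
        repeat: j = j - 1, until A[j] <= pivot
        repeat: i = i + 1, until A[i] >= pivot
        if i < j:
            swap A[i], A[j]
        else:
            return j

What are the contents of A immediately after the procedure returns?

[4,5,6,5,6,6,6]

pivot = A[0] = 6; i = -1, j = 7
j→6 (A[6]=4≤6), i→0 (A[0]=6≥6); i<j, swap → [4,5,6,5,6,6,6]
j→5 (A[5]=6≤6), i→2 (A[2]=6≥6); i<j, swap → [4,5,6,5,6,6,6]
j→4, i→4; i≥j, return j=4. A = [4,5,6,5,6,6,6]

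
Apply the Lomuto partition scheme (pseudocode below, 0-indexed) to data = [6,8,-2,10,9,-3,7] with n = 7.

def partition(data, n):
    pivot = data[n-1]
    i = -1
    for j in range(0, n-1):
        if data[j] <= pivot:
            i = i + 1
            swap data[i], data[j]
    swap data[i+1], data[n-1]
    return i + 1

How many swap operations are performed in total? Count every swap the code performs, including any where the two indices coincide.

4

pivot = data[6] = 7; i = -1
j=0: data[0]=6 ≤ 7 → i=0, swap data[0],data[0] (no change) → [6,8,-2,10,9,-3,7]
j=1: data[1]=8 > 7 → no swap
j=2: data[2]=-2 ≤ 7 → i=1, swap data[1],data[2] → [6,-2,8,10,9,-3,7]
j=3: data[3]=10 > 7 → no swap
j=4: data[4]=9 > 7 → no swap
j=5: data[5]=-3 ≤ 7 → i=2, swap data[2],data[5] → [6,-2,-3,10,9,8,7]
final swap data[3],data[6] → [6,-2,-3,7,9,8,10]; return 3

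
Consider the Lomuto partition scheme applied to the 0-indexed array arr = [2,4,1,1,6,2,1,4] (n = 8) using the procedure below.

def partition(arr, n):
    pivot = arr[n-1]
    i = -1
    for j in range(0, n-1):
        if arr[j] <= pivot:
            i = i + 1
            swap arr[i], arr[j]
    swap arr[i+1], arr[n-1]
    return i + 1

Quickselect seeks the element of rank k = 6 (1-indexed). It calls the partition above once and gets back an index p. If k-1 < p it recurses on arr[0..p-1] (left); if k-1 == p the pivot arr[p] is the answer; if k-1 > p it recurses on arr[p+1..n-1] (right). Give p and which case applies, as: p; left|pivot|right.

6; left

pivot = arr[7] = 4; i = -1
j=0: arr[0]=2 ≤ 4 → i=0, swap arr[0],arr[0] (no change) → [2,4,1,1,6,2,1,4]
j=1: arr[1]=4 ≤ 4 → i=1, swap arr[1],arr[1] (no change) → [2,4,1,1,6,2,1,4]
j=2: arr[2]=1 ≤ 4 → i=2, swap arr[2],arr[2] (no change) → [2,4,1,1,6,2,1,4]
j=3: arr[3]=1 ≤ 4 → i=3, swap arr[3],arr[3] (no change) → [2,4,1,1,6,2,1,4]
j=4: arr[4]=6 > 4 → no swap
j=5: arr[5]=2 ≤ 4 → i=4, swap arr[4],arr[5] → [2,4,1,1,2,6,1,4]
j=6: arr[6]=1 ≤ 4 → i=5, swap arr[5],arr[6] → [2,4,1,1,2,1,6,4]
final swap arr[6],arr[7] → [2,4,1,1,2,1,4,6]; return 6
p = 6; k-1 = 5 < 6 ⇒ left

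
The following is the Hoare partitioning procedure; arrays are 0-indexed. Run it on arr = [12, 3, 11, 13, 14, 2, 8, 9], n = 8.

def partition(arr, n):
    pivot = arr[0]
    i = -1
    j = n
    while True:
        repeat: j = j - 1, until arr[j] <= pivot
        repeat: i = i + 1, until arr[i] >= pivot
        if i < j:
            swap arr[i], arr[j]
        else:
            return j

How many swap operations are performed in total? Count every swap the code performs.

3

pivot = arr[0] = 12; i = -1, j = 8
j→7 (arr[7]=9≤12), i→0 (arr[0]=12≥12); i<j, swap → [9, 3, 11, 13, 14, 2, 8, 12]
j→6 (arr[6]=8≤12), i→3 (arr[3]=13≥12); i<j, swap → [9, 3, 11, 8, 14, 2, 13, 12]
j→5 (arr[5]=2≤12), i→4 (arr[4]=14≥12); i<j, swap → [9, 3, 11, 8, 2, 14, 13, 12]
j→4, i→5; i≥j, return j=4. arr = [9, 3, 11, 8, 2, 14, 13, 12]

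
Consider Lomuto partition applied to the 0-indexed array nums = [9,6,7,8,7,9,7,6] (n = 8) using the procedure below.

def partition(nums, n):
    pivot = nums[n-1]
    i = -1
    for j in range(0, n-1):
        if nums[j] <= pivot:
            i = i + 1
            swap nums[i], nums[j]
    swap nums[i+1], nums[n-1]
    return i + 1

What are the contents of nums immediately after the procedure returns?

pivot = nums[7] = 6; i = -1
j=0: nums[0]=9 > 6 → no swap
j=1: nums[1]=6 ≤ 6 → i=0, swap nums[0],nums[1] → [6,9,7,8,7,9,7,6]
j=2: nums[2]=7 > 6 → no swap
j=3: nums[3]=8 > 6 → no swap
j=4: nums[4]=7 > 6 → no swap
j=5: nums[5]=9 > 6 → no swap
j=6: nums[6]=7 > 6 → no swap
final swap nums[1],nums[7] → [6,6,7,8,7,9,7,9]; return 1

[6,6,7,8,7,9,7,9]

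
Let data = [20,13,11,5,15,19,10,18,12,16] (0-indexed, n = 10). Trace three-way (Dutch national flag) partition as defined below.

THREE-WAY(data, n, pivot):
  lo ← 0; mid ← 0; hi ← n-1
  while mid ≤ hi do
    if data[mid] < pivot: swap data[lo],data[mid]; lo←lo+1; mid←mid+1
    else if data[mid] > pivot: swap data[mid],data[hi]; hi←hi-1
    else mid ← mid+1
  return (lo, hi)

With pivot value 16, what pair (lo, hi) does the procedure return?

lo=0 mid=0 hi=9
20>16: swap(0,9), hi=8 ⇒ [16,13,11,5,15,19,10,18,12,20]
16=16: mid=1
13<16: swap(0,1), lo=1 mid=2 ⇒ [13,16,11,5,15,19,10,18,12,20]
11<16: swap(1,2), lo=2 mid=3 ⇒ [13,11,16,5,15,19,10,18,12,20]
5<16: swap(2,3), lo=3 mid=4 ⇒ [13,11,5,16,15,19,10,18,12,20]
15<16: swap(3,4), lo=4 mid=5 ⇒ [13,11,5,15,16,19,10,18,12,20]
19>16: swap(5,8), hi=7 ⇒ [13,11,5,15,16,12,10,18,19,20]
12<16: swap(4,5), lo=5 mid=6 ⇒ [13,11,5,15,12,16,10,18,19,20]
10<16: swap(5,6), lo=6 mid=7 ⇒ [13,11,5,15,12,10,16,18,19,20]
18>16: swap(7,7), hi=6 ⇒ [13,11,5,15,12,10,16,18,19,20]
done. lo=6 hi=6; data=[13,11,5,15,12,10,16,18,19,20]

(6, 6)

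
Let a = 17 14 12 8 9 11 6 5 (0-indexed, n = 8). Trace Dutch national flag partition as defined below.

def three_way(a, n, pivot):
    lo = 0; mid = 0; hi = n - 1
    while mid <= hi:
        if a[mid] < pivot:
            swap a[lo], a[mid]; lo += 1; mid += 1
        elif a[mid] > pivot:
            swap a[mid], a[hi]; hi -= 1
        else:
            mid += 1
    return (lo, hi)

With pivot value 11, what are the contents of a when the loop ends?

5 6 8 9 11 12 14 17

lo=0 mid=0 hi=7
17>11: swap(0,7), hi=6 ⇒ 5 14 12 8 9 11 6 17
5<11: swap(0,0), lo=1 mid=1 ⇒ 5 14 12 8 9 11 6 17
14>11: swap(1,6), hi=5 ⇒ 5 6 12 8 9 11 14 17
6<11: swap(1,1), lo=2 mid=2 ⇒ 5 6 12 8 9 11 14 17
12>11: swap(2,5), hi=4 ⇒ 5 6 11 8 9 12 14 17
11=11: mid=3
8<11: swap(2,3), lo=3 mid=4 ⇒ 5 6 8 11 9 12 14 17
9<11: swap(3,4), lo=4 mid=5 ⇒ 5 6 8 9 11 12 14 17
done. lo=4 hi=4; a=5 6 8 9 11 12 14 17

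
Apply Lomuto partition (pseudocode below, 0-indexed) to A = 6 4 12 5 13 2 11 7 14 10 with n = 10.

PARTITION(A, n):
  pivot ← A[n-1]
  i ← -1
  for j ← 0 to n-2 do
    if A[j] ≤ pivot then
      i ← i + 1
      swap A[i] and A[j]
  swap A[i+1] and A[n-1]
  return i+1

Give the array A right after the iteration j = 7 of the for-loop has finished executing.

pivot=10, i=-1
j=0: 6≤10, i=0, swap(0,0) ⇒ 6 4 12 5 13 2 11 7 14 10
j=1: 4≤10, i=1, swap(1,1) ⇒ 6 4 12 5 13 2 11 7 14 10
j=2: 12>10, skip
j=3: 5≤10, i=2, swap(2,3) ⇒ 6 4 5 12 13 2 11 7 14 10
j=4: 13>10, skip
j=5: 2≤10, i=3, swap(3,5) ⇒ 6 4 5 2 13 12 11 7 14 10
j=6: 11>10, skip
j=7: 7≤10, i=4, swap(4,7) ⇒ 6 4 5 2 7 12 11 13 14 10
(after j=7) A = 6 4 5 2 7 12 11 13 14 10

6 4 5 2 7 12 11 13 14 10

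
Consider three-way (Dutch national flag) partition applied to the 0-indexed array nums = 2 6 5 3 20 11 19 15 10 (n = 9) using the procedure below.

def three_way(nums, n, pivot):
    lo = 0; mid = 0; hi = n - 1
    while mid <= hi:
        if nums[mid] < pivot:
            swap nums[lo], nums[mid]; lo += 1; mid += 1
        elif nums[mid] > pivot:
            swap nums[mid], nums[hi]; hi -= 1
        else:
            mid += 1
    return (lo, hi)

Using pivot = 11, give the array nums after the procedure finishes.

pivot = 11; lo=0, mid=0, hi=8
nums[mid]=2<11: swap nums[0],nums[0]; lo=1,mid=1 → 2 6 5 3 20 11 19 15 10
nums[mid]=6<11: swap nums[1],nums[1]; lo=2,mid=2 → 2 6 5 3 20 11 19 15 10
nums[mid]=5<11: swap nums[2],nums[2]; lo=3,mid=3 → 2 6 5 3 20 11 19 15 10
nums[mid]=3<11: swap nums[3],nums[3]; lo=4,mid=4 → 2 6 5 3 20 11 19 15 10
nums[mid]=20>11: swap nums[4],nums[8]; hi=7 → 2 6 5 3 10 11 19 15 20
nums[mid]=10<11: swap nums[4],nums[4]; lo=5,mid=5 → 2 6 5 3 10 11 19 15 20
nums[mid]=11=11: mid=6
nums[mid]=19>11: swap nums[6],nums[7]; hi=6 → 2 6 5 3 10 11 15 19 20
nums[mid]=15>11: swap nums[6],nums[6]; hi=5 → 2 6 5 3 10 11 15 19 20
end: lo=5, hi=5; nums = 2 6 5 3 10 11 15 19 20

2 6 5 3 10 11 15 19 20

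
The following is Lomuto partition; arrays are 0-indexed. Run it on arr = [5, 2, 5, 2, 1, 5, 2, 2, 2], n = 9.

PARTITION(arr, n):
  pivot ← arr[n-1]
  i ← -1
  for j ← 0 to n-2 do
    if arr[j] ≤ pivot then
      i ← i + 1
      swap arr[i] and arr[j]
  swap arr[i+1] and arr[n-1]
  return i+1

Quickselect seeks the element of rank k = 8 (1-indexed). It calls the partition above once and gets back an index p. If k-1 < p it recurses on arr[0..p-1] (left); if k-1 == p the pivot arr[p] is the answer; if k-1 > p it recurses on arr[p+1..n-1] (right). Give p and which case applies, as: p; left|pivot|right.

pivot = arr[8] = 2; i = -1
j=0: arr[0]=5 > 2 → no swap
j=1: arr[1]=2 ≤ 2 → i=0, swap arr[0],arr[1] → [2, 5, 5, 2, 1, 5, 2, 2, 2]
j=2: arr[2]=5 > 2 → no swap
j=3: arr[3]=2 ≤ 2 → i=1, swap arr[1],arr[3] → [2, 2, 5, 5, 1, 5, 2, 2, 2]
j=4: arr[4]=1 ≤ 2 → i=2, swap arr[2],arr[4] → [2, 2, 1, 5, 5, 5, 2, 2, 2]
j=5: arr[5]=5 > 2 → no swap
j=6: arr[6]=2 ≤ 2 → i=3, swap arr[3],arr[6] → [2, 2, 1, 2, 5, 5, 5, 2, 2]
j=7: arr[7]=2 ≤ 2 → i=4, swap arr[4],arr[7] → [2, 2, 1, 2, 2, 5, 5, 5, 2]
final swap arr[5],arr[8] → [2, 2, 1, 2, 2, 2, 5, 5, 5]; return 5
p = 5; k-1 = 7 > 5 ⇒ right

5; right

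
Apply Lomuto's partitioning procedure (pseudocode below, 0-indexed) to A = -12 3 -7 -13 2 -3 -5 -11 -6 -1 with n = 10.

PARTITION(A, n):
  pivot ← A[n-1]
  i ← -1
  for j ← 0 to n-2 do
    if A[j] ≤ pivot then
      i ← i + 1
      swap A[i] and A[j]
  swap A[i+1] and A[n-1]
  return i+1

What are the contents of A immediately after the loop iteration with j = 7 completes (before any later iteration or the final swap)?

-12 -7 -13 -3 -5 -11 2 3 -6 -1

pivot=-1, i=-1
j=0: -12≤-1, i=0, swap(0,0) ⇒ -12 3 -7 -13 2 -3 -5 -11 -6 -1
j=1: 3>-1, skip
j=2: -7≤-1, i=1, swap(1,2) ⇒ -12 -7 3 -13 2 -3 -5 -11 -6 -1
j=3: -13≤-1, i=2, swap(2,3) ⇒ -12 -7 -13 3 2 -3 -5 -11 -6 -1
j=4: 2>-1, skip
j=5: -3≤-1, i=3, swap(3,5) ⇒ -12 -7 -13 -3 2 3 -5 -11 -6 -1
j=6: -5≤-1, i=4, swap(4,6) ⇒ -12 -7 -13 -3 -5 3 2 -11 -6 -1
j=7: -11≤-1, i=5, swap(5,7) ⇒ -12 -7 -13 -3 -5 -11 2 3 -6 -1
(after j=7) A = -12 -7 -13 -3 -5 -11 2 3 -6 -1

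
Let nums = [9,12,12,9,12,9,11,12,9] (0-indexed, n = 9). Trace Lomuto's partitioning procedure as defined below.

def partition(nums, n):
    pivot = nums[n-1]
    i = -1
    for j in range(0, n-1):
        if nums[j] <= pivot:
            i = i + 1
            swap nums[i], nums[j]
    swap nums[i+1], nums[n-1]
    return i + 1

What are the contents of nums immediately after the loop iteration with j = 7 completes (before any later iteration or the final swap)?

pivot = nums[8] = 9; i = -1
j=0: nums[0]=9 ≤ 9 → i=0, swap nums[0],nums[0] (no change) → [9,12,12,9,12,9,11,12,9]
j=1: nums[1]=12 > 9 → no swap
j=2: nums[2]=12 > 9 → no swap
j=3: nums[3]=9 ≤ 9 → i=1, swap nums[1],nums[3] → [9,9,12,12,12,9,11,12,9]
j=4: nums[4]=12 > 9 → no swap
j=5: nums[5]=9 ≤ 9 → i=2, swap nums[2],nums[5] → [9,9,9,12,12,12,11,12,9]
j=6: nums[6]=11 > 9 → no swap
j=7: nums[7]=12 > 9 → no swap
(after j=7) nums = [9,9,9,12,12,12,11,12,9]

[9,9,9,12,12,12,11,12,9]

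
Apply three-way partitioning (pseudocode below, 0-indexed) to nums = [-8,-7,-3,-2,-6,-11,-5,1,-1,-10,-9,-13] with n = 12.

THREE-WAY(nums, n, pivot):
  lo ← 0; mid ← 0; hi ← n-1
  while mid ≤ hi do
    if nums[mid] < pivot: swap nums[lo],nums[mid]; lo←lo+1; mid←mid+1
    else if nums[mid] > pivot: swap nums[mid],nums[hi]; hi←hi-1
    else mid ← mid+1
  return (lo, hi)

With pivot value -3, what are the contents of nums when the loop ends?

lo=0 mid=0 hi=11
-8<-3: swap(0,0), lo=1 mid=1 ⇒ [-8,-7,-3,-2,-6,-11,-5,1,-1,-10,-9,-13]
-7<-3: swap(1,1), lo=2 mid=2 ⇒ [-8,-7,-3,-2,-6,-11,-5,1,-1,-10,-9,-13]
-3=-3: mid=3
-2>-3: swap(3,11), hi=10 ⇒ [-8,-7,-3,-13,-6,-11,-5,1,-1,-10,-9,-2]
-13<-3: swap(2,3), lo=3 mid=4 ⇒ [-8,-7,-13,-3,-6,-11,-5,1,-1,-10,-9,-2]
-6<-3: swap(3,4), lo=4 mid=5 ⇒ [-8,-7,-13,-6,-3,-11,-5,1,-1,-10,-9,-2]
-11<-3: swap(4,5), lo=5 mid=6 ⇒ [-8,-7,-13,-6,-11,-3,-5,1,-1,-10,-9,-2]
-5<-3: swap(5,6), lo=6 mid=7 ⇒ [-8,-7,-13,-6,-11,-5,-3,1,-1,-10,-9,-2]
1>-3: swap(7,10), hi=9 ⇒ [-8,-7,-13,-6,-11,-5,-3,-9,-1,-10,1,-2]
-9<-3: swap(6,7), lo=7 mid=8 ⇒ [-8,-7,-13,-6,-11,-5,-9,-3,-1,-10,1,-2]
-1>-3: swap(8,9), hi=8 ⇒ [-8,-7,-13,-6,-11,-5,-9,-3,-10,-1,1,-2]
-10<-3: swap(7,8), lo=8 mid=9 ⇒ [-8,-7,-13,-6,-11,-5,-9,-10,-3,-1,1,-2]
done. lo=8 hi=8; nums=[-8,-7,-13,-6,-11,-5,-9,-10,-3,-1,1,-2]

[-8,-7,-13,-6,-11,-5,-9,-10,-3,-1,1,-2]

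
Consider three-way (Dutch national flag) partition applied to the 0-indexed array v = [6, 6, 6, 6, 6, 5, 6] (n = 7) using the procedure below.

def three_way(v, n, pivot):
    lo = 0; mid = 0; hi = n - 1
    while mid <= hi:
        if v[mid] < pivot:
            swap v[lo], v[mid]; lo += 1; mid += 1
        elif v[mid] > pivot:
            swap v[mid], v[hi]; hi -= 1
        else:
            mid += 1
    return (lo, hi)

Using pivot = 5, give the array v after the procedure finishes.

[5, 6, 6, 6, 6, 6, 6]

pivot = 5; lo=0, mid=0, hi=6
v[mid]=6>5: swap v[0],v[6]; hi=5 → [6, 6, 6, 6, 6, 5, 6]
v[mid]=6>5: swap v[0],v[5]; hi=4 → [5, 6, 6, 6, 6, 6, 6]
v[mid]=5=5: mid=1
v[mid]=6>5: swap v[1],v[4]; hi=3 → [5, 6, 6, 6, 6, 6, 6]
v[mid]=6>5: swap v[1],v[3]; hi=2 → [5, 6, 6, 6, 6, 6, 6]
v[mid]=6>5: swap v[1],v[2]; hi=1 → [5, 6, 6, 6, 6, 6, 6]
v[mid]=6>5: swap v[1],v[1]; hi=0 → [5, 6, 6, 6, 6, 6, 6]
end: lo=0, hi=0; v = [5, 6, 6, 6, 6, 6, 6]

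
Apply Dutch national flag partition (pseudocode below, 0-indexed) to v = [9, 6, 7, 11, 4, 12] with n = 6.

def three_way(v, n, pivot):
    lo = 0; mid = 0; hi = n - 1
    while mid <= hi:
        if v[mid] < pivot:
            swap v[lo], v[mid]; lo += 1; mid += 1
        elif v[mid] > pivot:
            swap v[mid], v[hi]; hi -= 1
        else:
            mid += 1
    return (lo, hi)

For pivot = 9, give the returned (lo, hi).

(3, 3)

lo=0 mid=0 hi=5
9=9: mid=1
6<9: swap(0,1), lo=1 mid=2 ⇒ [6, 9, 7, 11, 4, 12]
7<9: swap(1,2), lo=2 mid=3 ⇒ [6, 7, 9, 11, 4, 12]
11>9: swap(3,5), hi=4 ⇒ [6, 7, 9, 12, 4, 11]
12>9: swap(3,4), hi=3 ⇒ [6, 7, 9, 4, 12, 11]
4<9: swap(2,3), lo=3 mid=4 ⇒ [6, 7, 4, 9, 12, 11]
done. lo=3 hi=3; v=[6, 7, 4, 9, 12, 11]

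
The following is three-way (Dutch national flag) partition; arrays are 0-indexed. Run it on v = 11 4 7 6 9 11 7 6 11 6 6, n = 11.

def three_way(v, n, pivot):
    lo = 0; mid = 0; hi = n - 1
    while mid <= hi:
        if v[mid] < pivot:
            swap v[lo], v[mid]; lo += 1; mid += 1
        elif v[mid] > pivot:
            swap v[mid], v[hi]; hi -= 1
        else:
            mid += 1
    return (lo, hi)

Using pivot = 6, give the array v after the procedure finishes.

4 6 6 6 6 7 11 11 9 7 11

lo=0 mid=0 hi=10
11>6: swap(0,10), hi=9 ⇒ 6 4 7 6 9 11 7 6 11 6 11
6=6: mid=1
4<6: swap(0,1), lo=1 mid=2 ⇒ 4 6 7 6 9 11 7 6 11 6 11
7>6: swap(2,9), hi=8 ⇒ 4 6 6 6 9 11 7 6 11 7 11
6=6: mid=3
6=6: mid=4
9>6: swap(4,8), hi=7 ⇒ 4 6 6 6 11 11 7 6 9 7 11
11>6: swap(4,7), hi=6 ⇒ 4 6 6 6 6 11 7 11 9 7 11
6=6: mid=5
11>6: swap(5,6), hi=5 ⇒ 4 6 6 6 6 7 11 11 9 7 11
7>6: swap(5,5), hi=4 ⇒ 4 6 6 6 6 7 11 11 9 7 11
done. lo=1 hi=4; v=4 6 6 6 6 7 11 11 9 7 11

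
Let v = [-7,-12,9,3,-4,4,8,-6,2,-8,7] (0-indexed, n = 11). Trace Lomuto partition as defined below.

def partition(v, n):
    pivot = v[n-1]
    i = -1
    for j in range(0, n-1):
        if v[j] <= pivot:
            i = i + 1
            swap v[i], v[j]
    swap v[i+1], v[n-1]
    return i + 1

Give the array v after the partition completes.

pivot = v[10] = 7; i = -1
j=0: v[0]=-7 ≤ 7 → i=0, swap v[0],v[0] (no change) → [-7,-12,9,3,-4,4,8,-6,2,-8,7]
j=1: v[1]=-12 ≤ 7 → i=1, swap v[1],v[1] (no change) → [-7,-12,9,3,-4,4,8,-6,2,-8,7]
j=2: v[2]=9 > 7 → no swap
j=3: v[3]=3 ≤ 7 → i=2, swap v[2],v[3] → [-7,-12,3,9,-4,4,8,-6,2,-8,7]
j=4: v[4]=-4 ≤ 7 → i=3, swap v[3],v[4] → [-7,-12,3,-4,9,4,8,-6,2,-8,7]
j=5: v[5]=4 ≤ 7 → i=4, swap v[4],v[5] → [-7,-12,3,-4,4,9,8,-6,2,-8,7]
j=6: v[6]=8 > 7 → no swap
j=7: v[7]=-6 ≤ 7 → i=5, swap v[5],v[7] → [-7,-12,3,-4,4,-6,8,9,2,-8,7]
j=8: v[8]=2 ≤ 7 → i=6, swap v[6],v[8] → [-7,-12,3,-4,4,-6,2,9,8,-8,7]
j=9: v[9]=-8 ≤ 7 → i=7, swap v[7],v[9] → [-7,-12,3,-4,4,-6,2,-8,8,9,7]
final swap v[8],v[10] → [-7,-12,3,-4,4,-6,2,-8,7,9,8]; return 8

[-7,-12,3,-4,4,-6,2,-8,7,9,8]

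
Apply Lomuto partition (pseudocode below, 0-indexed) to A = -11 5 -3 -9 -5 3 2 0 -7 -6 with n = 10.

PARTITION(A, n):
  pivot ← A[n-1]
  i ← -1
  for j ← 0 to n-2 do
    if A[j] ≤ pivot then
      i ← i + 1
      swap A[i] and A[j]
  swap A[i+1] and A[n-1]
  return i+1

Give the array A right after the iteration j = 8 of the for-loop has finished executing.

pivot = A[9] = -6; i = -1
j=0: A[0]=-11 ≤ -6 → i=0, swap A[0],A[0] (no change) → -11 5 -3 -9 -5 3 2 0 -7 -6
j=1: A[1]=5 > -6 → no swap
j=2: A[2]=-3 > -6 → no swap
j=3: A[3]=-9 ≤ -6 → i=1, swap A[1],A[3] → -11 -9 -3 5 -5 3 2 0 -7 -6
j=4: A[4]=-5 > -6 → no swap
j=5: A[5]=3 > -6 → no swap
j=6: A[6]=2 > -6 → no swap
j=7: A[7]=0 > -6 → no swap
j=8: A[8]=-7 ≤ -6 → i=2, swap A[2],A[8] → -11 -9 -7 5 -5 3 2 0 -3 -6
(after j=8) A = -11 -9 -7 5 -5 3 2 0 -3 -6

-11 -9 -7 5 -5 3 2 0 -3 -6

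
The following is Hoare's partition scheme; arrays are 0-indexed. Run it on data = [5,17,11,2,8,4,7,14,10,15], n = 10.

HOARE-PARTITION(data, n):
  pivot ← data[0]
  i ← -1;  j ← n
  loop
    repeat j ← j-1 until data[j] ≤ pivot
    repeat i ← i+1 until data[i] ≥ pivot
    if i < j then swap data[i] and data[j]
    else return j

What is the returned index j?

1

pivot = data[0] = 5; i = -1, j = 10
j→5 (data[5]=4≤5), i→0 (data[0]=5≥5); i<j, swap → [4,17,11,2,8,5,7,14,10,15]
j→3 (data[3]=2≤5), i→1 (data[1]=17≥5); i<j, swap → [4,2,11,17,8,5,7,14,10,15]
j→1, i→2; i≥j, return j=1. data = [4,2,11,17,8,5,7,14,10,15]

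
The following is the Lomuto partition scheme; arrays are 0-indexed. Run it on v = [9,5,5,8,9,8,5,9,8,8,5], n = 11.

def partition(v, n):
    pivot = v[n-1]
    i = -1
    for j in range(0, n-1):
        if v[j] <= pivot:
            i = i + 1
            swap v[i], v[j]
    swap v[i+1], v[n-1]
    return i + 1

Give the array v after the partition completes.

[5,5,5,5,9,8,9,9,8,8,8]

pivot=5, i=-1
j=0: 9>5, skip
j=1: 5≤5, i=0, swap(0,1) ⇒ [5,9,5,8,9,8,5,9,8,8,5]
j=2: 5≤5, i=1, swap(1,2) ⇒ [5,5,9,8,9,8,5,9,8,8,5]
j=3: 8>5, skip
j=4: 9>5, skip
j=5: 8>5, skip
j=6: 5≤5, i=2, swap(2,6) ⇒ [5,5,5,8,9,8,9,9,8,8,5]
j=7: 9>5, skip
j=8: 8>5, skip
j=9: 8>5, skip
swap(3,10) ⇒ [5,5,5,5,9,8,9,9,8,8,8]; return 3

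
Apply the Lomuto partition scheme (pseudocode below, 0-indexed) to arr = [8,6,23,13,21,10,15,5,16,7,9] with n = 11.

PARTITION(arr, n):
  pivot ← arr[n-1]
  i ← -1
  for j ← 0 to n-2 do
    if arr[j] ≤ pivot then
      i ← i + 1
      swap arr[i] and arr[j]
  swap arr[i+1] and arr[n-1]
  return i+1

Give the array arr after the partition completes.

pivot=9, i=-1
j=0: 8≤9, i=0, swap(0,0) ⇒ [8,6,23,13,21,10,15,5,16,7,9]
j=1: 6≤9, i=1, swap(1,1) ⇒ [8,6,23,13,21,10,15,5,16,7,9]
j=2: 23>9, skip
j=3: 13>9, skip
j=4: 21>9, skip
j=5: 10>9, skip
j=6: 15>9, skip
j=7: 5≤9, i=2, swap(2,7) ⇒ [8,6,5,13,21,10,15,23,16,7,9]
j=8: 16>9, skip
j=9: 7≤9, i=3, swap(3,9) ⇒ [8,6,5,7,21,10,15,23,16,13,9]
swap(4,10) ⇒ [8,6,5,7,9,10,15,23,16,13,21]; return 4

[8,6,5,7,9,10,15,23,16,13,21]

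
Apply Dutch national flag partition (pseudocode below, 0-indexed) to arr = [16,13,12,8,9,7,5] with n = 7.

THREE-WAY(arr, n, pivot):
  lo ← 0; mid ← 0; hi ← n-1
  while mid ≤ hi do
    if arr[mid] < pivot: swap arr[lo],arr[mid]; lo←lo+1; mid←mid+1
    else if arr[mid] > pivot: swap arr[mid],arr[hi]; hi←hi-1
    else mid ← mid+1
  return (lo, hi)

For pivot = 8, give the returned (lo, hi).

pivot = 8; lo=0, mid=0, hi=6
arr[mid]=16>8: swap arr[0],arr[6]; hi=5 → [5,13,12,8,9,7,16]
arr[mid]=5<8: swap arr[0],arr[0]; lo=1,mid=1 → [5,13,12,8,9,7,16]
arr[mid]=13>8: swap arr[1],arr[5]; hi=4 → [5,7,12,8,9,13,16]
arr[mid]=7<8: swap arr[1],arr[1]; lo=2,mid=2 → [5,7,12,8,9,13,16]
arr[mid]=12>8: swap arr[2],arr[4]; hi=3 → [5,7,9,8,12,13,16]
arr[mid]=9>8: swap arr[2],arr[3]; hi=2 → [5,7,8,9,12,13,16]
arr[mid]=8=8: mid=3
end: lo=2, hi=2; arr = [5,7,8,9,12,13,16]

(2, 2)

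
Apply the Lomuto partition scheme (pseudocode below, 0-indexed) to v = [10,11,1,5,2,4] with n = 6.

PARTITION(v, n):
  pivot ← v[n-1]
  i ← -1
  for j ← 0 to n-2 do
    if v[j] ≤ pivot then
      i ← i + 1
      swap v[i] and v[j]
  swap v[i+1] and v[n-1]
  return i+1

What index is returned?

2

pivot = v[5] = 4; i = -1
j=0: v[0]=10 > 4 → no swap
j=1: v[1]=11 > 4 → no swap
j=2: v[2]=1 ≤ 4 → i=0, swap v[0],v[2] → [1,11,10,5,2,4]
j=3: v[3]=5 > 4 → no swap
j=4: v[4]=2 ≤ 4 → i=1, swap v[1],v[4] → [1,2,10,5,11,4]
final swap v[2],v[5] → [1,2,4,5,11,10]; return 2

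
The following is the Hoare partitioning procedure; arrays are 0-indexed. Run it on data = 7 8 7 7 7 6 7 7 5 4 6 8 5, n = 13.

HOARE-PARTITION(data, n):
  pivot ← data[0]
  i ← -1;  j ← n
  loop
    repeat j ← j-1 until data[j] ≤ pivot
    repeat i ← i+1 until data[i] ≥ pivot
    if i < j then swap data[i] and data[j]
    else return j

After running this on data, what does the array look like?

5 6 4 5 7 6 7 7 7 7 8 8 7

pivot = data[0] = 7; i = -1, j = 13
j→12 (data[12]=5≤7), i→0 (data[0]=7≥7); i<j, swap → 5 8 7 7 7 6 7 7 5 4 6 8 7
j→10 (data[10]=6≤7), i→1 (data[1]=8≥7); i<j, swap → 5 6 7 7 7 6 7 7 5 4 8 8 7
j→9 (data[9]=4≤7), i→2 (data[2]=7≥7); i<j, swap → 5 6 4 7 7 6 7 7 5 7 8 8 7
j→8 (data[8]=5≤7), i→3 (data[3]=7≥7); i<j, swap → 5 6 4 5 7 6 7 7 7 7 8 8 7
j→7 (data[7]=7≤7), i→4 (data[4]=7≥7); i<j, swap → 5 6 4 5 7 6 7 7 7 7 8 8 7
j→6, i→6; i≥j, return j=6. data = 5 6 4 5 7 6 7 7 7 7 8 8 7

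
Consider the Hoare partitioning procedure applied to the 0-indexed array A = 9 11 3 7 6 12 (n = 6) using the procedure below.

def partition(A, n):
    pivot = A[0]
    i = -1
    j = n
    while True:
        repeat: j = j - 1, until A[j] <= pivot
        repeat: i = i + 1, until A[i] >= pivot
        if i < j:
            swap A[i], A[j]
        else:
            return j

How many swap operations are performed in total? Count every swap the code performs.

2

pivot = A[0] = 9; i = -1, j = 6
j→4 (A[4]=6≤9), i→0 (A[0]=9≥9); i<j, swap → 6 11 3 7 9 12
j→3 (A[3]=7≤9), i→1 (A[1]=11≥9); i<j, swap → 6 7 3 11 9 12
j→2, i→3; i≥j, return j=2. A = 6 7 3 11 9 12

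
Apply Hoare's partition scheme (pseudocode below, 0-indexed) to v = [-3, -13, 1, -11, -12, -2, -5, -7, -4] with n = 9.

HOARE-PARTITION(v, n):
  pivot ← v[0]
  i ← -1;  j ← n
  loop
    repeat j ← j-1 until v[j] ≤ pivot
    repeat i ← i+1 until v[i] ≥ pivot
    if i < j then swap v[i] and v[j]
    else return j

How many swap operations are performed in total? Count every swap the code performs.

pivot=-3
j stops at 8 (-4), i stops at 0 (-3); swap ⇒ [-4, -13, 1, -11, -12, -2, -5, -7, -3]
j stops at 7 (-7), i stops at 2 (1); swap ⇒ [-4, -13, -7, -11, -12, -2, -5, 1, -3]
j stops at 6 (-5), i stops at 5 (-2); swap ⇒ [-4, -13, -7, -11, -12, -5, -2, 1, -3]
j stops at 5, i stops at 6; i≥j ⇒ return 5. v=[-4, -13, -7, -11, -12, -5, -2, 1, -3]

3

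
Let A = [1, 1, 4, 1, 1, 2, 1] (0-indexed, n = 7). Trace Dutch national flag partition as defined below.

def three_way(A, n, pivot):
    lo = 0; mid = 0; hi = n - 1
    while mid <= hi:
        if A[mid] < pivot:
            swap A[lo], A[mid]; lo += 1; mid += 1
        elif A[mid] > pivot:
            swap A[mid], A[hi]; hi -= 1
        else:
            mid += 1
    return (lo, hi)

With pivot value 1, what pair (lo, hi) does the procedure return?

lo=0 mid=0 hi=6
1=1: mid=1
1=1: mid=2
4>1: swap(2,6), hi=5 ⇒ [1, 1, 1, 1, 1, 2, 4]
1=1: mid=3
1=1: mid=4
1=1: mid=5
2>1: swap(5,5), hi=4 ⇒ [1, 1, 1, 1, 1, 2, 4]
done. lo=0 hi=4; A=[1, 1, 1, 1, 1, 2, 4]

(0, 4)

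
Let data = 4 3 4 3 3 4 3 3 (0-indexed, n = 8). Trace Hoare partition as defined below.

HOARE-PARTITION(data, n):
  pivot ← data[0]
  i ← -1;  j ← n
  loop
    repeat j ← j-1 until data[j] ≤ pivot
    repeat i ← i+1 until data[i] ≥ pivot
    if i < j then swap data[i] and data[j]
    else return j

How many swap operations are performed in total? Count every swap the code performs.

pivot = data[0] = 4; i = -1, j = 8
j→7 (data[7]=3≤4), i→0 (data[0]=4≥4); i<j, swap → 3 3 4 3 3 4 3 4
j→6 (data[6]=3≤4), i→2 (data[2]=4≥4); i<j, swap → 3 3 3 3 3 4 4 4
j→5, i→5; i≥j, return j=5. data = 3 3 3 3 3 4 4 4

2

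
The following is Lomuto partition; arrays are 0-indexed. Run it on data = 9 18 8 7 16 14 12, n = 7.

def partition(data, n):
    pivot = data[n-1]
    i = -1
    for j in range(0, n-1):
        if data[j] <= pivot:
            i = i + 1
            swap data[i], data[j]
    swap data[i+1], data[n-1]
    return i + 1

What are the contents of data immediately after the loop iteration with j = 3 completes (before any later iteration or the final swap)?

pivot = data[6] = 12; i = -1
j=0: data[0]=9 ≤ 12 → i=0, swap data[0],data[0] (no change) → 9 18 8 7 16 14 12
j=1: data[1]=18 > 12 → no swap
j=2: data[2]=8 ≤ 12 → i=1, swap data[1],data[2] → 9 8 18 7 16 14 12
j=3: data[3]=7 ≤ 12 → i=2, swap data[2],data[3] → 9 8 7 18 16 14 12
(after j=3) data = 9 8 7 18 16 14 12

9 8 7 18 16 14 12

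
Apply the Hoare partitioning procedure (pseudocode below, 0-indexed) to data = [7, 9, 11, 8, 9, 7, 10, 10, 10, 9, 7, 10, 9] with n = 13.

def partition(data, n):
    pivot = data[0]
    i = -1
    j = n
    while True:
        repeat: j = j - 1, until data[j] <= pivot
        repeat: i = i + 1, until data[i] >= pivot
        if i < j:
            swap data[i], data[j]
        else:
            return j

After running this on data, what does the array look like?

pivot=7
j stops at 10 (7), i stops at 0 (7); swap ⇒ [7, 9, 11, 8, 9, 7, 10, 10, 10, 9, 7, 10, 9]
j stops at 5 (7), i stops at 1 (9); swap ⇒ [7, 7, 11, 8, 9, 9, 10, 10, 10, 9, 7, 10, 9]
j stops at 1, i stops at 2; i≥j ⇒ return 1. data=[7, 7, 11, 8, 9, 9, 10, 10, 10, 9, 7, 10, 9]

[7, 7, 11, 8, 9, 9, 10, 10, 10, 9, 7, 10, 9]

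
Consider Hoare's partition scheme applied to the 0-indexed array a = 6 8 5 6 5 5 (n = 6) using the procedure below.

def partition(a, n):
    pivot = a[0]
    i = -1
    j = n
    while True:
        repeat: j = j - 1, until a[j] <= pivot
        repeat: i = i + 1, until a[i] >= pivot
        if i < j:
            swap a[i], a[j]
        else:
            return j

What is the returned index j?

3

pivot = a[0] = 6; i = -1, j = 6
j→5 (a[5]=5≤6), i→0 (a[0]=6≥6); i<j, swap → 5 8 5 6 5 6
j→4 (a[4]=5≤6), i→1 (a[1]=8≥6); i<j, swap → 5 5 5 6 8 6
j→3, i→3; i≥j, return j=3. a = 5 5 5 6 8 6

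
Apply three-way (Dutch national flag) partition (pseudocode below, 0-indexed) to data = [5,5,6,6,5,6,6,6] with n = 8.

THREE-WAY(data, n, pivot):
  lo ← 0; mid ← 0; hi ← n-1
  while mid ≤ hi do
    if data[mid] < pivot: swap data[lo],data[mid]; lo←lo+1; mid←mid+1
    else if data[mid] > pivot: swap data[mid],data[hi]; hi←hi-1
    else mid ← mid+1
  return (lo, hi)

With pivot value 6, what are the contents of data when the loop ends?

[5,5,5,6,6,6,6,6]

pivot = 6; lo=0, mid=0, hi=7
data[mid]=5<6: swap data[0],data[0]; lo=1,mid=1 → [5,5,6,6,5,6,6,6]
data[mid]=5<6: swap data[1],data[1]; lo=2,mid=2 → [5,5,6,6,5,6,6,6]
data[mid]=6=6: mid=3
data[mid]=6=6: mid=4
data[mid]=5<6: swap data[2],data[4]; lo=3,mid=5 → [5,5,5,6,6,6,6,6]
data[mid]=6=6: mid=6
data[mid]=6=6: mid=7
data[mid]=6=6: mid=8
end: lo=3, hi=7; data = [5,5,5,6,6,6,6,6]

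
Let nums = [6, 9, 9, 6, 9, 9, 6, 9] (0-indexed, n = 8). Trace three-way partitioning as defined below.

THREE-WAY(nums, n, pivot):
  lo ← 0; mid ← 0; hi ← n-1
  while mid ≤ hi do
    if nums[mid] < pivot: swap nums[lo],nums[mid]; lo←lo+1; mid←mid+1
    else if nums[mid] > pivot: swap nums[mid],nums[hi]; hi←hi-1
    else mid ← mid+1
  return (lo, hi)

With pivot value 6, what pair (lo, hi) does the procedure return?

lo=0 mid=0 hi=7
6=6: mid=1
9>6: swap(1,7), hi=6 ⇒ [6, 9, 9, 6, 9, 9, 6, 9]
9>6: swap(1,6), hi=5 ⇒ [6, 6, 9, 6, 9, 9, 9, 9]
6=6: mid=2
9>6: swap(2,5), hi=4 ⇒ [6, 6, 9, 6, 9, 9, 9, 9]
9>6: swap(2,4), hi=3 ⇒ [6, 6, 9, 6, 9, 9, 9, 9]
9>6: swap(2,3), hi=2 ⇒ [6, 6, 6, 9, 9, 9, 9, 9]
6=6: mid=3
done. lo=0 hi=2; nums=[6, 6, 6, 9, 9, 9, 9, 9]

(0, 2)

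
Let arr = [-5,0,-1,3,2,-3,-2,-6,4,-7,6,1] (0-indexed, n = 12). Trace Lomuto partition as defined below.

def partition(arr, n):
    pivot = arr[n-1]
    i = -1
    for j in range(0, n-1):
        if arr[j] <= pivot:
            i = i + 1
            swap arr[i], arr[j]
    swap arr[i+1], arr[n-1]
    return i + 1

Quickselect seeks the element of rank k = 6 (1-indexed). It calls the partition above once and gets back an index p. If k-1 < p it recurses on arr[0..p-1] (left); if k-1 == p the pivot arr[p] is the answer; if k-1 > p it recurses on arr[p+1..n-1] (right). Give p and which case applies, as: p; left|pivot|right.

7; left

pivot = arr[11] = 1; i = -1
j=0: arr[0]=-5 ≤ 1 → i=0, swap arr[0],arr[0] (no change) → [-5,0,-1,3,2,-3,-2,-6,4,-7,6,1]
j=1: arr[1]=0 ≤ 1 → i=1, swap arr[1],arr[1] (no change) → [-5,0,-1,3,2,-3,-2,-6,4,-7,6,1]
j=2: arr[2]=-1 ≤ 1 → i=2, swap arr[2],arr[2] (no change) → [-5,0,-1,3,2,-3,-2,-6,4,-7,6,1]
j=3: arr[3]=3 > 1 → no swap
j=4: arr[4]=2 > 1 → no swap
j=5: arr[5]=-3 ≤ 1 → i=3, swap arr[3],arr[5] → [-5,0,-1,-3,2,3,-2,-6,4,-7,6,1]
j=6: arr[6]=-2 ≤ 1 → i=4, swap arr[4],arr[6] → [-5,0,-1,-3,-2,3,2,-6,4,-7,6,1]
j=7: arr[7]=-6 ≤ 1 → i=5, swap arr[5],arr[7] → [-5,0,-1,-3,-2,-6,2,3,4,-7,6,1]
j=8: arr[8]=4 > 1 → no swap
j=9: arr[9]=-7 ≤ 1 → i=6, swap arr[6],arr[9] → [-5,0,-1,-3,-2,-6,-7,3,4,2,6,1]
j=10: arr[10]=6 > 1 → no swap
final swap arr[7],arr[11] → [-5,0,-1,-3,-2,-6,-7,1,4,2,6,3]; return 7
p = 7; k-1 = 5 < 7 ⇒ left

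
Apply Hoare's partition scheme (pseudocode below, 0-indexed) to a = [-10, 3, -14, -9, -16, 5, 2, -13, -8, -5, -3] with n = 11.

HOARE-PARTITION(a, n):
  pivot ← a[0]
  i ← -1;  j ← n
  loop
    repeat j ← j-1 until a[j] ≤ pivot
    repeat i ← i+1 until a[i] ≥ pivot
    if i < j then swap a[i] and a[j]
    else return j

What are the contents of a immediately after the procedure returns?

pivot=-10
j stops at 7 (-13), i stops at 0 (-10); swap ⇒ [-13, 3, -14, -9, -16, 5, 2, -10, -8, -5, -3]
j stops at 4 (-16), i stops at 1 (3); swap ⇒ [-13, -16, -14, -9, 3, 5, 2, -10, -8, -5, -3]
j stops at 2, i stops at 3; i≥j ⇒ return 2. a=[-13, -16, -14, -9, 3, 5, 2, -10, -8, -5, -3]

[-13, -16, -14, -9, 3, 5, 2, -10, -8, -5, -3]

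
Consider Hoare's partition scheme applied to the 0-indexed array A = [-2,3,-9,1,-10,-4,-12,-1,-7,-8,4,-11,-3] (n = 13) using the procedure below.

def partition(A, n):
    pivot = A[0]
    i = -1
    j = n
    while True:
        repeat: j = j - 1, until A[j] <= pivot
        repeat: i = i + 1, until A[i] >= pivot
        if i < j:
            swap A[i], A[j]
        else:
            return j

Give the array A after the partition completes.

[-3,-11,-9,-8,-10,-4,-12,-7,-1,1,4,3,-2]

pivot = A[0] = -2; i = -1, j = 13
j→12 (A[12]=-3≤-2), i→0 (A[0]=-2≥-2); i<j, swap → [-3,3,-9,1,-10,-4,-12,-1,-7,-8,4,-11,-2]
j→11 (A[11]=-11≤-2), i→1 (A[1]=3≥-2); i<j, swap → [-3,-11,-9,1,-10,-4,-12,-1,-7,-8,4,3,-2]
j→9 (A[9]=-8≤-2), i→3 (A[3]=1≥-2); i<j, swap → [-3,-11,-9,-8,-10,-4,-12,-1,-7,1,4,3,-2]
j→8 (A[8]=-7≤-2), i→7 (A[7]=-1≥-2); i<j, swap → [-3,-11,-9,-8,-10,-4,-12,-7,-1,1,4,3,-2]
j→7, i→8; i≥j, return j=7. A = [-3,-11,-9,-8,-10,-4,-12,-7,-1,1,4,3,-2]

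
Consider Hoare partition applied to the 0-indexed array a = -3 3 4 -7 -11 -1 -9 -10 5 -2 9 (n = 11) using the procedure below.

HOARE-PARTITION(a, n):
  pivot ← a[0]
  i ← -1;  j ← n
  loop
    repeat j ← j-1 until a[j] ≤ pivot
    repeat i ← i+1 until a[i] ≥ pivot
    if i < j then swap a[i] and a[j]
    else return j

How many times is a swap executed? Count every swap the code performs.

3

pivot = a[0] = -3; i = -1, j = 11
j→7 (a[7]=-10≤-3), i→0 (a[0]=-3≥-3); i<j, swap → -10 3 4 -7 -11 -1 -9 -3 5 -2 9
j→6 (a[6]=-9≤-3), i→1 (a[1]=3≥-3); i<j, swap → -10 -9 4 -7 -11 -1 3 -3 5 -2 9
j→4 (a[4]=-11≤-3), i→2 (a[2]=4≥-3); i<j, swap → -10 -9 -11 -7 4 -1 3 -3 5 -2 9
j→3, i→4; i≥j, return j=3. a = -10 -9 -11 -7 4 -1 3 -3 5 -2 9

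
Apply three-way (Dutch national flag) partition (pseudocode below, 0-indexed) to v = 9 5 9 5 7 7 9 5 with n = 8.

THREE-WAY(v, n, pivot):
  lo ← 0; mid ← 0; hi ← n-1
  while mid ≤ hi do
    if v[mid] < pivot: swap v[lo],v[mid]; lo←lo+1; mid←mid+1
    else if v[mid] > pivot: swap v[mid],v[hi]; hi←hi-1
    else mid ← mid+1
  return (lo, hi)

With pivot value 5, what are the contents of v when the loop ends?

5 5 5 7 7 9 9 9

pivot = 5; lo=0, mid=0, hi=7
v[mid]=9>5: swap v[0],v[7]; hi=6 → 5 5 9 5 7 7 9 9
v[mid]=5=5: mid=1
v[mid]=5=5: mid=2
v[mid]=9>5: swap v[2],v[6]; hi=5 → 5 5 9 5 7 7 9 9
v[mid]=9>5: swap v[2],v[5]; hi=4 → 5 5 7 5 7 9 9 9
v[mid]=7>5: swap v[2],v[4]; hi=3 → 5 5 7 5 7 9 9 9
v[mid]=7>5: swap v[2],v[3]; hi=2 → 5 5 5 7 7 9 9 9
v[mid]=5=5: mid=3
end: lo=0, hi=2; v = 5 5 5 7 7 9 9 9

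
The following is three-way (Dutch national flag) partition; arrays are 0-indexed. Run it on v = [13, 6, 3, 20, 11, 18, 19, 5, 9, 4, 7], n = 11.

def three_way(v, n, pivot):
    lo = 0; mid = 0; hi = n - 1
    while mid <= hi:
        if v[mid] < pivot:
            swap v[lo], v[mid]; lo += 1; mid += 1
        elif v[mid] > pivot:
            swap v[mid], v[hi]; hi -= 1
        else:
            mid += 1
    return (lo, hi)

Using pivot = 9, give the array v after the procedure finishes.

[7, 6, 3, 4, 5, 9, 19, 18, 11, 20, 13]

lo=0 mid=0 hi=10
13>9: swap(0,10), hi=9 ⇒ [7, 6, 3, 20, 11, 18, 19, 5, 9, 4, 13]
7<9: swap(0,0), lo=1 mid=1 ⇒ [7, 6, 3, 20, 11, 18, 19, 5, 9, 4, 13]
6<9: swap(1,1), lo=2 mid=2 ⇒ [7, 6, 3, 20, 11, 18, 19, 5, 9, 4, 13]
3<9: swap(2,2), lo=3 mid=3 ⇒ [7, 6, 3, 20, 11, 18, 19, 5, 9, 4, 13]
20>9: swap(3,9), hi=8 ⇒ [7, 6, 3, 4, 11, 18, 19, 5, 9, 20, 13]
4<9: swap(3,3), lo=4 mid=4 ⇒ [7, 6, 3, 4, 11, 18, 19, 5, 9, 20, 13]
11>9: swap(4,8), hi=7 ⇒ [7, 6, 3, 4, 9, 18, 19, 5, 11, 20, 13]
9=9: mid=5
18>9: swap(5,7), hi=6 ⇒ [7, 6, 3, 4, 9, 5, 19, 18, 11, 20, 13]
5<9: swap(4,5), lo=5 mid=6 ⇒ [7, 6, 3, 4, 5, 9, 19, 18, 11, 20, 13]
19>9: swap(6,6), hi=5 ⇒ [7, 6, 3, 4, 5, 9, 19, 18, 11, 20, 13]
done. lo=5 hi=5; v=[7, 6, 3, 4, 5, 9, 19, 18, 11, 20, 13]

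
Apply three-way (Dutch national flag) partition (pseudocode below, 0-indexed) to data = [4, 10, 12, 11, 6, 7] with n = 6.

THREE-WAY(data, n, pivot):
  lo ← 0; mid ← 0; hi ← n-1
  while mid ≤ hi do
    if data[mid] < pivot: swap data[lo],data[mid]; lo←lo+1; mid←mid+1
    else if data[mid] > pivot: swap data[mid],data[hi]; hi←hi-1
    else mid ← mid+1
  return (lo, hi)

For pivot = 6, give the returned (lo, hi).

pivot = 6; lo=0, mid=0, hi=5
data[mid]=4<6: swap data[0],data[0]; lo=1,mid=1 → [4, 10, 12, 11, 6, 7]
data[mid]=10>6: swap data[1],data[5]; hi=4 → [4, 7, 12, 11, 6, 10]
data[mid]=7>6: swap data[1],data[4]; hi=3 → [4, 6, 12, 11, 7, 10]
data[mid]=6=6: mid=2
data[mid]=12>6: swap data[2],data[3]; hi=2 → [4, 6, 11, 12, 7, 10]
data[mid]=11>6: swap data[2],data[2]; hi=1 → [4, 6, 11, 12, 7, 10]
end: lo=1, hi=1; data = [4, 6, 11, 12, 7, 10]

(1, 1)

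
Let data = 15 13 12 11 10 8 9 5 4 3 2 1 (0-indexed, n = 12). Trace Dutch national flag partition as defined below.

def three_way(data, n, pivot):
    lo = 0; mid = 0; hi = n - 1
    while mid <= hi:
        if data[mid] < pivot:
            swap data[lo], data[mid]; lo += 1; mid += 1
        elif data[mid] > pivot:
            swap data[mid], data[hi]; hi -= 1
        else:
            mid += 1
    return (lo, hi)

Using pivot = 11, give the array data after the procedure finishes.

pivot = 11; lo=0, mid=0, hi=11
data[mid]=15>11: swap data[0],data[11]; hi=10 → 1 13 12 11 10 8 9 5 4 3 2 15
data[mid]=1<11: swap data[0],data[0]; lo=1,mid=1 → 1 13 12 11 10 8 9 5 4 3 2 15
data[mid]=13>11: swap data[1],data[10]; hi=9 → 1 2 12 11 10 8 9 5 4 3 13 15
data[mid]=2<11: swap data[1],data[1]; lo=2,mid=2 → 1 2 12 11 10 8 9 5 4 3 13 15
data[mid]=12>11: swap data[2],data[9]; hi=8 → 1 2 3 11 10 8 9 5 4 12 13 15
data[mid]=3<11: swap data[2],data[2]; lo=3,mid=3 → 1 2 3 11 10 8 9 5 4 12 13 15
data[mid]=11=11: mid=4
data[mid]=10<11: swap data[3],data[4]; lo=4,mid=5 → 1 2 3 10 11 8 9 5 4 12 13 15
data[mid]=8<11: swap data[4],data[5]; lo=5,mid=6 → 1 2 3 10 8 11 9 5 4 12 13 15
data[mid]=9<11: swap data[5],data[6]; lo=6,mid=7 → 1 2 3 10 8 9 11 5 4 12 13 15
data[mid]=5<11: swap data[6],data[7]; lo=7,mid=8 → 1 2 3 10 8 9 5 11 4 12 13 15
data[mid]=4<11: swap data[7],data[8]; lo=8,mid=9 → 1 2 3 10 8 9 5 4 11 12 13 15
end: lo=8, hi=8; data = 1 2 3 10 8 9 5 4 11 12 13 15

1 2 3 10 8 9 5 4 11 12 13 15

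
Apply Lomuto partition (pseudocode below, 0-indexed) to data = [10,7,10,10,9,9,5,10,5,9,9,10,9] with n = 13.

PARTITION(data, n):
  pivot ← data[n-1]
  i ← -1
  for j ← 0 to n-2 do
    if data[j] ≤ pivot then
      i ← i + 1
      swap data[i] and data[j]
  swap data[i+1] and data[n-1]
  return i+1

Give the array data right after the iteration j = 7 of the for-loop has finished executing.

pivot = data[12] = 9; i = -1
j=0: data[0]=10 > 9 → no swap
j=1: data[1]=7 ≤ 9 → i=0, swap data[0],data[1] → [7,10,10,10,9,9,5,10,5,9,9,10,9]
j=2: data[2]=10 > 9 → no swap
j=3: data[3]=10 > 9 → no swap
j=4: data[4]=9 ≤ 9 → i=1, swap data[1],data[4] → [7,9,10,10,10,9,5,10,5,9,9,10,9]
j=5: data[5]=9 ≤ 9 → i=2, swap data[2],data[5] → [7,9,9,10,10,10,5,10,5,9,9,10,9]
j=6: data[6]=5 ≤ 9 → i=3, swap data[3],data[6] → [7,9,9,5,10,10,10,10,5,9,9,10,9]
j=7: data[7]=10 > 9 → no swap
(after j=7) data = [7,9,9,5,10,10,10,10,5,9,9,10,9]

[7,9,9,5,10,10,10,10,5,9,9,10,9]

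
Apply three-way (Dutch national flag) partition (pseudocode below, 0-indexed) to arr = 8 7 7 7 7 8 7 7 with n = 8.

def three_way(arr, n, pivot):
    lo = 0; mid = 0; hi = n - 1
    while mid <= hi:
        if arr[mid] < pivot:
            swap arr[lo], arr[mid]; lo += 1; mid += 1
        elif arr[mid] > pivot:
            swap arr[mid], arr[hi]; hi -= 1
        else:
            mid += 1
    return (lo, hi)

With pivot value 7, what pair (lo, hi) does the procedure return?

pivot = 7; lo=0, mid=0, hi=7
arr[mid]=8>7: swap arr[0],arr[7]; hi=6 → 7 7 7 7 7 8 7 8
arr[mid]=7=7: mid=1
arr[mid]=7=7: mid=2
arr[mid]=7=7: mid=3
arr[mid]=7=7: mid=4
arr[mid]=7=7: mid=5
arr[mid]=8>7: swap arr[5],arr[6]; hi=5 → 7 7 7 7 7 7 8 8
arr[mid]=7=7: mid=6
end: lo=0, hi=5; arr = 7 7 7 7 7 7 8 8

(0, 5)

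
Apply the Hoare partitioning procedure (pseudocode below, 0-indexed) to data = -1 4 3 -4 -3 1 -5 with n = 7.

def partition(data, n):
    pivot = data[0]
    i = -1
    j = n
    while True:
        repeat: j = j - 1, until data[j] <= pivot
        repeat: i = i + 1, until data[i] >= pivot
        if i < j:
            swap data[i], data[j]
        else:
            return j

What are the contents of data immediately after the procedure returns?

pivot=-1
j stops at 6 (-5), i stops at 0 (-1); swap ⇒ -5 4 3 -4 -3 1 -1
j stops at 4 (-3), i stops at 1 (4); swap ⇒ -5 -3 3 -4 4 1 -1
j stops at 3 (-4), i stops at 2 (3); swap ⇒ -5 -3 -4 3 4 1 -1
j stops at 2, i stops at 3; i≥j ⇒ return 2. data=-5 -3 -4 3 4 1 -1

-5 -3 -4 3 4 1 -1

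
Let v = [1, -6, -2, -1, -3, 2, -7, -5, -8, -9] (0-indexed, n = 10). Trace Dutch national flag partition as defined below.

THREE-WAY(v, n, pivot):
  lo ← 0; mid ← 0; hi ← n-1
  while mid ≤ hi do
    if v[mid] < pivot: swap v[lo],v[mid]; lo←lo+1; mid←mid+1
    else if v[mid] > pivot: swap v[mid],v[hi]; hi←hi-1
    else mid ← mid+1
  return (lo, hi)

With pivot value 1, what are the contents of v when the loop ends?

[-6, -2, -1, -3, -9, -7, -5, -8, 1, 2]

pivot = 1; lo=0, mid=0, hi=9
v[mid]=1=1: mid=1
v[mid]=-6<1: swap v[0],v[1]; lo=1,mid=2 → [-6, 1, -2, -1, -3, 2, -7, -5, -8, -9]
v[mid]=-2<1: swap v[1],v[2]; lo=2,mid=3 → [-6, -2, 1, -1, -3, 2, -7, -5, -8, -9]
v[mid]=-1<1: swap v[2],v[3]; lo=3,mid=4 → [-6, -2, -1, 1, -3, 2, -7, -5, -8, -9]
v[mid]=-3<1: swap v[3],v[4]; lo=4,mid=5 → [-6, -2, -1, -3, 1, 2, -7, -5, -8, -9]
v[mid]=2>1: swap v[5],v[9]; hi=8 → [-6, -2, -1, -3, 1, -9, -7, -5, -8, 2]
v[mid]=-9<1: swap v[4],v[5]; lo=5,mid=6 → [-6, -2, -1, -3, -9, 1, -7, -5, -8, 2]
v[mid]=-7<1: swap v[5],v[6]; lo=6,mid=7 → [-6, -2, -1, -3, -9, -7, 1, -5, -8, 2]
v[mid]=-5<1: swap v[6],v[7]; lo=7,mid=8 → [-6, -2, -1, -3, -9, -7, -5, 1, -8, 2]
v[mid]=-8<1: swap v[7],v[8]; lo=8,mid=9 → [-6, -2, -1, -3, -9, -7, -5, -8, 1, 2]
end: lo=8, hi=8; v = [-6, -2, -1, -3, -9, -7, -5, -8, 1, 2]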